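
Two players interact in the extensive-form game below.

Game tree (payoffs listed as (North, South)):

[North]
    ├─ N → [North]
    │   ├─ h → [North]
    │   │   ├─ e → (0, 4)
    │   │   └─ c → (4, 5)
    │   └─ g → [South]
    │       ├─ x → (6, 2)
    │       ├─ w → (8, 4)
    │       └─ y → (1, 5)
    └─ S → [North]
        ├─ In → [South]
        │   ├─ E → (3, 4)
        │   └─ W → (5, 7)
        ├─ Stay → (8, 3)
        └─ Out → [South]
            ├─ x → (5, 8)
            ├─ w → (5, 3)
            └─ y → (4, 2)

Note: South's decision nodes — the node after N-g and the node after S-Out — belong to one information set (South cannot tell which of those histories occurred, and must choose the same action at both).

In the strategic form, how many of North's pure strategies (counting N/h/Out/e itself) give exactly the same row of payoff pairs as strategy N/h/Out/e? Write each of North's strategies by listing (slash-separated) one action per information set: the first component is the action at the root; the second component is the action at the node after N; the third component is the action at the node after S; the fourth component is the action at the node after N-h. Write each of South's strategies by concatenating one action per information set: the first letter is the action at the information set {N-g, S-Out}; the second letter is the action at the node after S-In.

Row for N/h/Out/e (columns xE, xW, wE, wW, yE, yW): (0,4) (0,4) (0,4) (0,4) (0,4) (0,4).
Under N/h/Out/e, North's choice at the node after S can never be reached regardless of what South does, so varying those choices leaves every outcome unchanged.
Holding the reachable choices fixed and varying the unreachable one freely already gives 3 equivalent strategies.
No other strategy reproduces this row, so those 3 are the full class: N/h/In/e, N/h/Stay/e, N/h/Out/e.

3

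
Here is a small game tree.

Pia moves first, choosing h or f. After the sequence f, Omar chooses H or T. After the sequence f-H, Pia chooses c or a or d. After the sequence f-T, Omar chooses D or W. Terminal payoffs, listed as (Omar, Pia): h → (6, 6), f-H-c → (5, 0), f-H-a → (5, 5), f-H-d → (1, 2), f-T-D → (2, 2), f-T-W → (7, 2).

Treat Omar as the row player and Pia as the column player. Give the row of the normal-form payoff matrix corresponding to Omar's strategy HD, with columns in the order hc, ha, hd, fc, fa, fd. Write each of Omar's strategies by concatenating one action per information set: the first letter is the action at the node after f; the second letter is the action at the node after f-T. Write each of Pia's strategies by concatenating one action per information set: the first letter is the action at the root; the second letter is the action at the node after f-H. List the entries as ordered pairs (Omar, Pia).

(6,6) (6,6) (6,6) (5,0) (5,5) (1,2)

vs hc: Pia plays h → (6, 6)
vs ha: Pia plays h → (6, 6)
vs hd: Pia plays h → (6, 6)
vs fc: Pia plays f → Omar plays H at [f] → Pia plays c at [f-H] → (5, 0)
vs fa: Pia plays f → Omar plays H at [f] → Pia plays a at [f-H] → (5, 5)
vs fd: Pia plays f → Omar plays H at [f] → Pia plays d at [f-H] → (1, 2)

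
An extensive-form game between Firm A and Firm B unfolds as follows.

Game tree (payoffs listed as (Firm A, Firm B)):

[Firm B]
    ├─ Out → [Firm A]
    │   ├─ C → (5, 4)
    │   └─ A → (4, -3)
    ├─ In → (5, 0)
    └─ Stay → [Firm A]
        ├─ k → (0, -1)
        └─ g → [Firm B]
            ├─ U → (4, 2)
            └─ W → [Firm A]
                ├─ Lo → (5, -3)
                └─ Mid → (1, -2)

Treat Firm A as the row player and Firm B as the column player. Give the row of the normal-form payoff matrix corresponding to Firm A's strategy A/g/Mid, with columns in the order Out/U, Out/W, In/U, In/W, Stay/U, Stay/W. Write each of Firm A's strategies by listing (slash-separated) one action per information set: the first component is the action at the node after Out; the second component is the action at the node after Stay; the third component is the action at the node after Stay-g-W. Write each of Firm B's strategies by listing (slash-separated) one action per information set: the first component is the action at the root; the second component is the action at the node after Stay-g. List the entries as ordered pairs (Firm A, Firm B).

vs Out/U: Firm B plays Out → Firm A plays A at [Out] → (4, -3)
vs Out/W: Firm B plays Out → Firm A plays A at [Out] → (4, -3)
vs In/U: Firm B plays In → (5, 0)
vs In/W: Firm B plays In → (5, 0)
vs Stay/U: Firm B plays Stay → Firm A plays g at [Stay] → Firm B plays U at [Stay-g] → (4, 2)
vs Stay/W: Firm B plays Stay → Firm A plays g at [Stay] → Firm B plays W at [Stay-g] → Firm A plays Mid at [Stay-g-W] → (1, -2)

(4,-3) (4,-3) (5,0) (5,0) (4,2) (1,-2)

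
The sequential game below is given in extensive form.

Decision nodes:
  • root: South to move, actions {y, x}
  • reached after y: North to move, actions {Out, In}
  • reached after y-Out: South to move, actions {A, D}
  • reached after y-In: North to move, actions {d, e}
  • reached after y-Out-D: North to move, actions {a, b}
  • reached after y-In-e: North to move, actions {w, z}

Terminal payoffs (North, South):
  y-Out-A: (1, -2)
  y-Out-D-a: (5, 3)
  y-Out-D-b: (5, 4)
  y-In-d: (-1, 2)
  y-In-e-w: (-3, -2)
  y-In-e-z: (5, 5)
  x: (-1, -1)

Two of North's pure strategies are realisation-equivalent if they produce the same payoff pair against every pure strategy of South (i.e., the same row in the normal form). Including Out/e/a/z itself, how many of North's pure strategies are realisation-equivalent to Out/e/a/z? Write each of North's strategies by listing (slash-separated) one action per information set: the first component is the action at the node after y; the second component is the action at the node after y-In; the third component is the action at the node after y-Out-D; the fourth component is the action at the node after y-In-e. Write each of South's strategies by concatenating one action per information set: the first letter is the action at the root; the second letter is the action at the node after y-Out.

4

Row for Out/e/a/z (columns yA, yD, xA, xD): (1,-2) (5,3) (-1,-1) (-1,-1).
Under Out/e/a/z, North's choice at the node after y-In and at the node after y-In-e can never be reached regardless of what South does, so varying those choices leaves every outcome unchanged.
Holding the reachable choices fixed and varying the unreachable ones freely already gives 2 × 2 = 4 equivalent strategies.
No other strategy reproduces this row, so those 4 are the full class: Out/d/a/w, Out/d/a/z, Out/e/a/w, Out/e/a/z.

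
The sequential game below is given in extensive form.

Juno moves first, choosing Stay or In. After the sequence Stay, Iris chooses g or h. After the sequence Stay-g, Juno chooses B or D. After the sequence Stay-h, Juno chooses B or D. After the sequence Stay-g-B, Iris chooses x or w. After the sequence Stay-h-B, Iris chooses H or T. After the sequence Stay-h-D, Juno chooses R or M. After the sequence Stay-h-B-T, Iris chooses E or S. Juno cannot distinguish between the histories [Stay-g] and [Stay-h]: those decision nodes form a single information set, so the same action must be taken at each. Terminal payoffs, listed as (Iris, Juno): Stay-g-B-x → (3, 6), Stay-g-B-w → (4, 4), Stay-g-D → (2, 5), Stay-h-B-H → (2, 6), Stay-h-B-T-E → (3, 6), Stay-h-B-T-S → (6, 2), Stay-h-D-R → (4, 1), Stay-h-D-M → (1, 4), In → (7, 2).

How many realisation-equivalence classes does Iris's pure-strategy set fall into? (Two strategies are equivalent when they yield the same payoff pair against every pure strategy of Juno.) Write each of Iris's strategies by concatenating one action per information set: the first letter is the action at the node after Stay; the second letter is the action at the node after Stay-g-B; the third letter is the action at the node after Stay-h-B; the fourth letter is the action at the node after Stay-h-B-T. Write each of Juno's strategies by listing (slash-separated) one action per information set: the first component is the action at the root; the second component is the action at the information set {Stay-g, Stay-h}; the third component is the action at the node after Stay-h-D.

Iris has 16 pure strategies: gxHE, gxHS, gxTE, gxTS, gwHE, gwHS, gwTE, gwTS, hxHE, hxHS, hxTE, hxTS, hwHE, hwHS, hwTE, hwTS. Columns: Stay/B/R, Stay/B/M, Stay/D/R, Stay/D/M, In/B/R, In/B/M, In/D/R, In/D/M.
{gxHE, gxHS, gxTE, gxTS} → row (3,6) (3,6) (2,5) (2,5) (7,2) (7,2) (7,2) (7,2)
{gwHE, gwHS, gwTE, gwTS} → row (4,4) (4,4) (2,5) (2,5) (7,2) (7,2) (7,2) (7,2)
{hxHE, hxHS, hwHE, hwHS} → row (2,6) (2,6) (4,1) (1,4) (7,2) (7,2) (7,2) (7,2)
{hxTE, hwTE} → row (3,6) (3,6) (4,1) (1,4) (7,2) (7,2) (7,2) (7,2)
{hxTS, hwTS} → row (6,2) (6,2) (4,1) (1,4) (7,2) (7,2) (7,2) (7,2)
That's 5 distinct rows out of 16 strategies.

5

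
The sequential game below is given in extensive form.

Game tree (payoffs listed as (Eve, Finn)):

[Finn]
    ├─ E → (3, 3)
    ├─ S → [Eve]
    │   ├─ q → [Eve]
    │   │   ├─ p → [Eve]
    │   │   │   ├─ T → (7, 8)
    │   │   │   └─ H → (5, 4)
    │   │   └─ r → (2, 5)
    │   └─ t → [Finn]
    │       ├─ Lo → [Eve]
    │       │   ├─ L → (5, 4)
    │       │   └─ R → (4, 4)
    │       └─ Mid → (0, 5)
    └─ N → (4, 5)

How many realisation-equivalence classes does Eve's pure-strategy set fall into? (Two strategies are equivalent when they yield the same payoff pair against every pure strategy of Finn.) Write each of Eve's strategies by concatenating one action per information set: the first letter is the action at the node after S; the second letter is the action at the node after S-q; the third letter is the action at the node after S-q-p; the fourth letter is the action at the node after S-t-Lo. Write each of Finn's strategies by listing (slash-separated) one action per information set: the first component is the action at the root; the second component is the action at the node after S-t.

5

Eve has 16 pure strategies: qpTL, qpTR, qpHL, qpHR, qrTL, qrTR, qrHL, qrHR, tpTL, tpTR, tpHL, tpHR, trTL, trTR, trHL, trHR. Columns: E/Lo, E/Mid, S/Lo, S/Mid, N/Lo, N/Mid.
{qpTL, qpTR} → row (3,3) (3,3) (7,8) (7,8) (4,5) (4,5)
{qpHL, qpHR} → row (3,3) (3,3) (5,4) (5,4) (4,5) (4,5)
{qrTL, qrTR, qrHL, qrHR} → row (3,3) (3,3) (2,5) (2,5) (4,5) (4,5)
{tpTL, tpHL, trTL, trHL} → row (3,3) (3,3) (5,4) (0,5) (4,5) (4,5)
{tpTR, tpHR, trTR, trHR} → row (3,3) (3,3) (4,4) (0,5) (4,5) (4,5)
That's 5 distinct rows out of 16 strategies.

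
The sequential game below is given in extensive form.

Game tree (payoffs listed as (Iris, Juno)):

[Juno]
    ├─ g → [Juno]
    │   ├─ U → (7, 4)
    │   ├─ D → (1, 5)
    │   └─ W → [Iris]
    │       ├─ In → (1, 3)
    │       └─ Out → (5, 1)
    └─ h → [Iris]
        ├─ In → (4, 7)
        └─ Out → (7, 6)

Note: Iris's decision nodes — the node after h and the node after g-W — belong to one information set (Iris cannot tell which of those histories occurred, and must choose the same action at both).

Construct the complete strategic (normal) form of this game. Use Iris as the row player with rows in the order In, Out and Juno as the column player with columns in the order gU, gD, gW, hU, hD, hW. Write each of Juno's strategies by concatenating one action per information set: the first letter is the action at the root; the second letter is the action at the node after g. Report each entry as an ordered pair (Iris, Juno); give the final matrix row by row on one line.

In: (7,4) (1,5) (1,3) (4,7) (4,7) (4,7) | Out: (7,4) (1,5) (5,1) (7,6) (7,6) (7,6)

Row In: gU→(7,4), gD→(1,5), gW→(1,3), hU→(4,7), hD→(4,7), hW→(4,7)
Row Out: gU→(7,4), gD→(1,5), gW→(5,1), hU→(7,6), hD→(7,6), hW→(7,6)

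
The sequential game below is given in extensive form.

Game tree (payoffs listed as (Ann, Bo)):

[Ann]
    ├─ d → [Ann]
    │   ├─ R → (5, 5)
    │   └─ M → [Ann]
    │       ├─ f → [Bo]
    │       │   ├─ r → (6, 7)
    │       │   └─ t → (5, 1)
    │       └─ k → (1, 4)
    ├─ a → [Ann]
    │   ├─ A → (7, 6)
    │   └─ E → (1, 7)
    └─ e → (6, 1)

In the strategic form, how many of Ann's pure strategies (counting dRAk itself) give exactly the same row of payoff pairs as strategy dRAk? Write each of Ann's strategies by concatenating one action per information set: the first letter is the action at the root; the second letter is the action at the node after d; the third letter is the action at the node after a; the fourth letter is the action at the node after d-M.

Row for dRAk (columns r, t): (5,5) (5,5).
Under dRAk, Ann's choice at the node after a and at the node after d-M can never be reached regardless of what Bo does, so varying those choices leaves every outcome unchanged.
Holding the reachable choices fixed and varying the unreachable ones freely already gives 2 × 2 = 4 equivalent strategies.
No other strategy reproduces this row, so those 4 are the full class: dRAf, dRAk, dREf, dREk.

4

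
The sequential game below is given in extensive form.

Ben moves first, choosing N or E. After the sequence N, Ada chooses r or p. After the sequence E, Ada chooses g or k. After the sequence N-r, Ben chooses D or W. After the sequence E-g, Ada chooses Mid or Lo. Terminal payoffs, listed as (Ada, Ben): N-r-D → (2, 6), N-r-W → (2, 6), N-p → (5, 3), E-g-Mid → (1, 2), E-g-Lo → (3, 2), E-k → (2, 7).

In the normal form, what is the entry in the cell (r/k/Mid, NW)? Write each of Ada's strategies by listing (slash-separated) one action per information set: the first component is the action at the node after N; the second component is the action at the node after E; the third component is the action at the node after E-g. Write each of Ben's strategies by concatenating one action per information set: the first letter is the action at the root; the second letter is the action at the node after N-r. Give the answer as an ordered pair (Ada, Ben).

(2, 6)

Trace the play path from the root:
  Ben plays N
  Ada plays r at [N]
  Ben plays W at [N-r]
→ terminal payoff (2, 6).
(Ada's choice at the node after E is never reached on this path, so it doesn't affect the outcome.)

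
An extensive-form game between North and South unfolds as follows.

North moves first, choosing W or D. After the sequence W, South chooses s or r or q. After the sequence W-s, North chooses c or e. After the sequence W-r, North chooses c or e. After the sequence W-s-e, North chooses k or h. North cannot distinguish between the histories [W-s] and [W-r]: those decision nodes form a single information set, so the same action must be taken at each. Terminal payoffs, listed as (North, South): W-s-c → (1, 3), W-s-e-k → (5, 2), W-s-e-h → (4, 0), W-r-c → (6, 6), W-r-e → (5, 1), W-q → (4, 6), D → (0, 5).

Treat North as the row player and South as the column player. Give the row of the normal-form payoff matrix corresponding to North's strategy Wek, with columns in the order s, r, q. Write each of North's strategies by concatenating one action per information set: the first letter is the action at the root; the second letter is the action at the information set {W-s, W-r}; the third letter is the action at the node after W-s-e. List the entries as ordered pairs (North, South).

(5,2) (5,1) (4,6)

vs s: North plays W → South plays s at [W] → North plays e at [W-s] → North plays k at [W-s-e] → (5, 2)
vs r: North plays W → South plays r at [W] → North plays e at [W-r] → (5, 1)
vs q: North plays W → South plays q at [W] → (4, 6)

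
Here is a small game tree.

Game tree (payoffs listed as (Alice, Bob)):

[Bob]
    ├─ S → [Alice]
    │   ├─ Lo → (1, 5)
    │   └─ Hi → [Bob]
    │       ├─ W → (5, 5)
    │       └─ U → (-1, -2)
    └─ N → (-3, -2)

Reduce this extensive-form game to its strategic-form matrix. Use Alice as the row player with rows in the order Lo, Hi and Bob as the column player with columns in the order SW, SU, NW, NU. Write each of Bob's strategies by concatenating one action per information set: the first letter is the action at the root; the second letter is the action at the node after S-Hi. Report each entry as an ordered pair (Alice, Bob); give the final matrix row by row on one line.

Row Lo: SW→(1,5), SU→(1,5), NW→(-3,-2), NU→(-3,-2)
Row Hi: SW→(5,5), SU→(-1,-2), NW→(-3,-2), NU→(-3,-2)

Lo: (1,5) (1,5) (-3,-2) (-3,-2) | Hi: (5,5) (-1,-2) (-3,-2) (-3,-2)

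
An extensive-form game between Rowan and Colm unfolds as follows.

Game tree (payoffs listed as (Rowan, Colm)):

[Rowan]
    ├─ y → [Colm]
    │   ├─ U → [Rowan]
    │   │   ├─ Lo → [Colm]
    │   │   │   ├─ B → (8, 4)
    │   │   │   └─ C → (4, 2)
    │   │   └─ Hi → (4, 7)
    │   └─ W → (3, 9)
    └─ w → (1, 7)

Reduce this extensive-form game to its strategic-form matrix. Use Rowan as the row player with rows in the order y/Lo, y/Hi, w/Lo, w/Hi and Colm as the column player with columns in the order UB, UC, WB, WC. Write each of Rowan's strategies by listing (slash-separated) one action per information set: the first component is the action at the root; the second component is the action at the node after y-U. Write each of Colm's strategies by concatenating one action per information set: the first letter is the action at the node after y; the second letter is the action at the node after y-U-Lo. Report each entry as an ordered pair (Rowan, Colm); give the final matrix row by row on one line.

           UB       UC       WB       WC
y/Lo    (8,4)    (4,2)    (3,9)    (3,9)
y/Hi    (4,7)    (4,7)    (3,9)    (3,9)
w/Lo    (1,7)    (1,7)    (1,7)    (1,7)
w/Hi    (1,7)    (1,7)    (1,7)    (1,7)

y/Lo: (8,4) (4,2) (3,9) (3,9) | y/Hi: (4,7) (4,7) (3,9) (3,9) | w/Lo: (1,7) (1,7) (1,7) (1,7) | w/Hi: (1,7) (1,7) (1,7) (1,7)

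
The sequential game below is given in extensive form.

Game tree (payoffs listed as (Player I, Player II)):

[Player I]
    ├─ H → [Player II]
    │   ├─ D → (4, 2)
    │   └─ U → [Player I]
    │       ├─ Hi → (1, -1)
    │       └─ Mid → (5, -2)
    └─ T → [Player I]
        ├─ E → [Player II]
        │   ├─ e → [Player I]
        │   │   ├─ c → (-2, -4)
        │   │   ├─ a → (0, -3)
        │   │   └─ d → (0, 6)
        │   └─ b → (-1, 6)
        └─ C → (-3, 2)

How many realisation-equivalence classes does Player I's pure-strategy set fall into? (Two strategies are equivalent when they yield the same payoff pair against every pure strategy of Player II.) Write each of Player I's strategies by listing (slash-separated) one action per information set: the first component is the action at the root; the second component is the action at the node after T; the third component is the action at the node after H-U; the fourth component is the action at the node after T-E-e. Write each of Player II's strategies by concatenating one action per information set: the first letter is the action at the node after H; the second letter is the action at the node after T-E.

Player I has 24 pure strategies: H/E/Hi/c, H/E/Hi/a, H/E/Hi/d, H/E/Mid/c, H/E/Mid/a, H/E/Mid/d, H/C/Hi/c, H/C/Hi/a, H/C/Hi/d, H/C/Mid/c, H/C/Mid/a, H/C/Mid/d, T/E/Hi/c, T/E/Hi/a, T/E/Hi/d, T/E/Mid/c, T/E/Mid/a, T/E/Mid/d, T/C/Hi/c, T/C/Hi/a, T/C/Hi/d, T/C/Mid/c, T/C/Mid/a, T/C/Mid/d. Columns: De, Db, Ue, Ub.
{H/E/Hi/c, H/E/Hi/a, H/E/Hi/d, H/C/Hi/c, H/C/Hi/a, H/C/Hi/d} → row (4,2) (4,2) (1,-1) (1,-1)
{H/E/Mid/c, H/E/Mid/a, H/E/Mid/d, H/C/Mid/c, H/C/Mid/a, H/C/Mid/d} → row (4,2) (4,2) (5,-2) (5,-2)
{T/E/Hi/c, T/E/Mid/c} → row (-2,-4) (-1,6) (-2,-4) (-1,6)
{T/E/Hi/a, T/E/Mid/a} → row (0,-3) (-1,6) (0,-3) (-1,6)
{T/E/Hi/d, T/E/Mid/d} → row (0,6) (-1,6) (0,6) (-1,6)
{T/C/Hi/c, T/C/Hi/a, T/C/Hi/d, T/C/Mid/c, T/C/Mid/a, T/C/Mid/d} → row (-3,2) (-3,2) (-3,2) (-3,2)
That's 6 distinct rows out of 24 strategies.

6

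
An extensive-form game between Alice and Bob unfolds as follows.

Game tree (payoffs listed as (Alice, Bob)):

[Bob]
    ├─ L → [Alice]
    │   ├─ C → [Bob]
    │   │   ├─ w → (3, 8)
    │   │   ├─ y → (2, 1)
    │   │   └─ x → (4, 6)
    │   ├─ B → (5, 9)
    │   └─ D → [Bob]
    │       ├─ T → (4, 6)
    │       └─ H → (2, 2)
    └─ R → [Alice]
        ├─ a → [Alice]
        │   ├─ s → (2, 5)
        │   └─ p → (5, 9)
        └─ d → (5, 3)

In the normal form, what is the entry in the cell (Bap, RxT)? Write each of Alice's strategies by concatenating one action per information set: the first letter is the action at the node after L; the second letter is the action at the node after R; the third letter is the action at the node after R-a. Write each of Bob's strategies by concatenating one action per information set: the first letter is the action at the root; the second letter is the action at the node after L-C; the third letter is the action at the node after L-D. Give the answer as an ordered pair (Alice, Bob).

(5, 9)

Trace the play path from the root:
  Bob plays R
  Alice plays a at [R]
  Alice plays p at [R-a]
→ terminal payoff (5, 9).
(Alice's choice at the node after L is never reached on this path, so it doesn't affect the outcome.)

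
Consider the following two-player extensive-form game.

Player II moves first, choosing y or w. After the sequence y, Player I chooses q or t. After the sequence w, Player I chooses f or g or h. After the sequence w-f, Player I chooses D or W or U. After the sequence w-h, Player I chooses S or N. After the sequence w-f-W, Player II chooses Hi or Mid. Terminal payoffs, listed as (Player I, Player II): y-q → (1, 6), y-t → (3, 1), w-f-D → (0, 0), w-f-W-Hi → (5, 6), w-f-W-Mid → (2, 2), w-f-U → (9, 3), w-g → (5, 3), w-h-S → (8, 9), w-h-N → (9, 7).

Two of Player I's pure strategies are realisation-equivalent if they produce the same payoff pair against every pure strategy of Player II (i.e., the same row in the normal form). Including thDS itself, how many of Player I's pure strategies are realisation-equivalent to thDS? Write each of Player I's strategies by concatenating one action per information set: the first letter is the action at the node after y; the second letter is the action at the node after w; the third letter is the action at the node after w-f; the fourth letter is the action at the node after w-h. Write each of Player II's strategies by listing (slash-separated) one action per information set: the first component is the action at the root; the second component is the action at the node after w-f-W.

3

Row for thDS (columns y/Hi, y/Mid, w/Hi, w/Mid): (3,1) (3,1) (8,9) (8,9).
Under thDS, Player I's choice at the node after w-f can never be reached regardless of what Player II does, so varying those choices leaves every outcome unchanged.
Holding the reachable choices fixed and varying the unreachable one freely already gives 3 equivalent strategies.
No other strategy reproduces this row, so those 3 are the full class: thDS, thWS, thUS.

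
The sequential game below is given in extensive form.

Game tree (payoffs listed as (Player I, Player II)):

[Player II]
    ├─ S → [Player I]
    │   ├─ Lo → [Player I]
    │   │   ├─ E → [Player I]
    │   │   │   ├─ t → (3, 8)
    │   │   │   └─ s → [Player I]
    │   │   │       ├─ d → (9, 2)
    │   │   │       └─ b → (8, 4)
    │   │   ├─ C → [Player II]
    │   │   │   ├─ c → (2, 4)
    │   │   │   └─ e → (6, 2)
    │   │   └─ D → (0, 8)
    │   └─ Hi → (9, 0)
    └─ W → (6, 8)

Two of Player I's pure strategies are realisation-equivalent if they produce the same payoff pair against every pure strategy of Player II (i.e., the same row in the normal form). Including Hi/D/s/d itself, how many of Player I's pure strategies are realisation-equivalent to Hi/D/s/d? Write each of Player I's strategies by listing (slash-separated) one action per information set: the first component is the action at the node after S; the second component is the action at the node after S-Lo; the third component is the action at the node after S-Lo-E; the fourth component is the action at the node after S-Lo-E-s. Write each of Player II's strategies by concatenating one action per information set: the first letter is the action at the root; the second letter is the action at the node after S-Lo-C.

Row for Hi/D/s/d (columns Sc, Se, Wc, We): (9,0) (9,0) (6,8) (6,8).
Under Hi/D/s/d, Player I's choice at the node after S-Lo and at the node after S-Lo-E and at the node after S-Lo-E-s can never be reached regardless of what Player II does, so varying those choices leaves every outcome unchanged.
Holding the reachable choices fixed and varying the unreachable ones freely already gives 3 × 2 × 2 = 12 equivalent strategies.
No other strategy reproduces this row, so those 12 are the full class: Hi/E/t/d, Hi/E/t/b, Hi/E/s/d, Hi/E/s/b, Hi/C/t/d, Hi/C/t/b, Hi/C/s/d, Hi/C/s/b, Hi/D/t/d, Hi/D/t/b, Hi/D/s/d, Hi/D/s/b.

12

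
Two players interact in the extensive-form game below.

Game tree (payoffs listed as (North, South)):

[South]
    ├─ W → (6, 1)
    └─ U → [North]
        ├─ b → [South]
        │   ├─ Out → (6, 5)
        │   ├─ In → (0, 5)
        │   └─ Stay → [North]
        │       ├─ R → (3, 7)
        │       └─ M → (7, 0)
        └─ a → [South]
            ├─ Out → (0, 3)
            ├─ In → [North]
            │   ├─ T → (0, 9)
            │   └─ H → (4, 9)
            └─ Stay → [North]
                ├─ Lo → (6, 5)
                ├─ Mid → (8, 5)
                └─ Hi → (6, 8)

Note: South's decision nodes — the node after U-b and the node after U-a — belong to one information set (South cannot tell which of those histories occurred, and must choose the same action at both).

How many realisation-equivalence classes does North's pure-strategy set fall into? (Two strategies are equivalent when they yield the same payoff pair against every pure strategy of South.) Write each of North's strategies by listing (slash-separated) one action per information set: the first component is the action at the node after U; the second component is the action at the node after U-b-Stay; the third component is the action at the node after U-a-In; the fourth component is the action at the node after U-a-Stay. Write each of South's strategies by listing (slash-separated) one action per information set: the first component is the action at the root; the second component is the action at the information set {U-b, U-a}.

8

North has 24 pure strategies: b/R/T/Lo, b/R/T/Mid, b/R/T/Hi, b/R/H/Lo, b/R/H/Mid, b/R/H/Hi, b/M/T/Lo, b/M/T/Mid, b/M/T/Hi, b/M/H/Lo, b/M/H/Mid, b/M/H/Hi, a/R/T/Lo, a/R/T/Mid, a/R/T/Hi, a/R/H/Lo, a/R/H/Mid, a/R/H/Hi, a/M/T/Lo, a/M/T/Mid, a/M/T/Hi, a/M/H/Lo, a/M/H/Mid, a/M/H/Hi. Columns: W/Out, W/In, W/Stay, U/Out, U/In, U/Stay.
{b/R/T/Lo, b/R/T/Mid, b/R/T/Hi, b/R/H/Lo, b/R/H/Mid, b/R/H/Hi} → row (6,1) (6,1) (6,1) (6,5) (0,5) (3,7)
{b/M/T/Lo, b/M/T/Mid, b/M/T/Hi, b/M/H/Lo, b/M/H/Mid, b/M/H/Hi} → row (6,1) (6,1) (6,1) (6,5) (0,5) (7,0)
{a/R/T/Lo, a/M/T/Lo} → row (6,1) (6,1) (6,1) (0,3) (0,9) (6,5)
{a/R/T/Mid, a/M/T/Mid} → row (6,1) (6,1) (6,1) (0,3) (0,9) (8,5)
{a/R/T/Hi, a/M/T/Hi} → row (6,1) (6,1) (6,1) (0,3) (0,9) (6,8)
{a/R/H/Lo, a/M/H/Lo} → row (6,1) (6,1) (6,1) (0,3) (4,9) (6,5)
{a/R/H/Mid, a/M/H/Mid} → row (6,1) (6,1) (6,1) (0,3) (4,9) (8,5)
{a/R/H/Hi, a/M/H/Hi} → row (6,1) (6,1) (6,1) (0,3) (4,9) (6,8)
That's 8 distinct rows out of 24 strategies.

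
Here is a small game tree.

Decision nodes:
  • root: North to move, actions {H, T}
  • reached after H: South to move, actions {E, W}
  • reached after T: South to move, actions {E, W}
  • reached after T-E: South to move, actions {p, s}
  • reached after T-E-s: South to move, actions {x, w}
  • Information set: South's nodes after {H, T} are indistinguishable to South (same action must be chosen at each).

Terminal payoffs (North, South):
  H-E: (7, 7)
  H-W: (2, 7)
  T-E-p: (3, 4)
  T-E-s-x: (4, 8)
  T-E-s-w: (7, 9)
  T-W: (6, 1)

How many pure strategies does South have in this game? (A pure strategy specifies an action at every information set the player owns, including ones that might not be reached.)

South owns the information set {H, T} with actions {E, W} — two choices.
South owns the node after T-E with actions {p, s} — two choices.
South owns the node after T-E-s with actions {x, w} — two choices.
A pure strategy fixes one action at each information set independently, so the count is the product 2 × 2 × 2 = 8.

8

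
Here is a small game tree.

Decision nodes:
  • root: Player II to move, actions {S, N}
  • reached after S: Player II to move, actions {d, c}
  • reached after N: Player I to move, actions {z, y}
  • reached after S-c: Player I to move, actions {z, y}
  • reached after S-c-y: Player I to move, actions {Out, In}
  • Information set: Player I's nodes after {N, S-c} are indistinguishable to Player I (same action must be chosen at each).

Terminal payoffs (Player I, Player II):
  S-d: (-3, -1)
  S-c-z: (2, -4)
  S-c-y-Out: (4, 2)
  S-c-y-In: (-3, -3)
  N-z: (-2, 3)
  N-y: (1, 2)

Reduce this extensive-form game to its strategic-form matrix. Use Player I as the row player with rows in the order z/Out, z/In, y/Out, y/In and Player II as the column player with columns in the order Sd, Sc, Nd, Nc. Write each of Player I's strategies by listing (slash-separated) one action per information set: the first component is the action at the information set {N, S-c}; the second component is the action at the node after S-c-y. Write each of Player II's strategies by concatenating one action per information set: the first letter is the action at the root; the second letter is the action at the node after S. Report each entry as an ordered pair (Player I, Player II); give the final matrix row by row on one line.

z/Out: (-3,-1) (2,-4) (-2,3) (-2,3) | z/In: (-3,-1) (2,-4) (-2,3) (-2,3) | y/Out: (-3,-1) (4,2) (1,2) (1,2) | y/In: (-3,-1) (-3,-3) (1,2) (1,2)

            Sd       Sc       Nd       Nc
z/Out  (-3,-1)   (2,-4)   (-2,3)   (-2,3)
 z/In  (-3,-1)   (2,-4)   (-2,3)   (-2,3)
y/Out  (-3,-1)    (4,2)    (1,2)    (1,2)
 y/In  (-3,-1)  (-3,-3)    (1,2)    (1,2)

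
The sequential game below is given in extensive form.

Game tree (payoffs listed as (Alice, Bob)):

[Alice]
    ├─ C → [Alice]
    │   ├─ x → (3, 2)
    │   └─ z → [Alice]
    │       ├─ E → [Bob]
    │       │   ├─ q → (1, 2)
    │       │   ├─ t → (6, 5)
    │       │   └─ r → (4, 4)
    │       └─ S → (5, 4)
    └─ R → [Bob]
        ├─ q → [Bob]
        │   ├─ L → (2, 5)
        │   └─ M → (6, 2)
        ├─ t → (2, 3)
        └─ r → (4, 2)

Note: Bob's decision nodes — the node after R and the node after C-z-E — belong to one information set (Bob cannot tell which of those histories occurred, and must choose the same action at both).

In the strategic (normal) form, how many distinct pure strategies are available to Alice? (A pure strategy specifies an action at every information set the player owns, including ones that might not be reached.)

8

Alice owns the root with actions {C, R} — two choices.
Alice owns the node after C with actions {x, z} — two choices.
Alice owns the node after C-z with actions {E, S} — two choices.
A pure strategy fixes one action at each information set independently, so the count is the product 2 × 2 × 2 = 8.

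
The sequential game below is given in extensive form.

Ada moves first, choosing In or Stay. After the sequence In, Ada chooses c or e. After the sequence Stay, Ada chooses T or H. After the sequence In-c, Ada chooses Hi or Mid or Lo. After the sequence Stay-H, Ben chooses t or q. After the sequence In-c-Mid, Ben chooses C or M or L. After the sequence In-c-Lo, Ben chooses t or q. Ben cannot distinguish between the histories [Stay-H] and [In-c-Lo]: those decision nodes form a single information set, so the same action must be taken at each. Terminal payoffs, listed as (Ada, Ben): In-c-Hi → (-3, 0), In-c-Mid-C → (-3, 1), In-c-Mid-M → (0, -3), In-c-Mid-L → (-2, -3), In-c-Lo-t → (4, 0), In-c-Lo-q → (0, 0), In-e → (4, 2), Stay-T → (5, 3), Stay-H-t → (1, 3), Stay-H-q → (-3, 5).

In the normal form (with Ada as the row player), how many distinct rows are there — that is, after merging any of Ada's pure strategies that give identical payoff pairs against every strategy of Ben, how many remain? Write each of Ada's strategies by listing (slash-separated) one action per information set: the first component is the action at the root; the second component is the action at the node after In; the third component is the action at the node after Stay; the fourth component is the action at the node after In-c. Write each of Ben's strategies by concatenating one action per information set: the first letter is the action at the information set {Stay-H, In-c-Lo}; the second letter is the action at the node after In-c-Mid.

6

Ada has 24 pure strategies: In/c/T/Hi, In/c/T/Mid, In/c/T/Lo, In/c/H/Hi, In/c/H/Mid, In/c/H/Lo, In/e/T/Hi, In/e/T/Mid, In/e/T/Lo, In/e/H/Hi, In/e/H/Mid, In/e/H/Lo, Stay/c/T/Hi, Stay/c/T/Mid, Stay/c/T/Lo, Stay/c/H/Hi, Stay/c/H/Mid, Stay/c/H/Lo, Stay/e/T/Hi, Stay/e/T/Mid, Stay/e/T/Lo, Stay/e/H/Hi, Stay/e/H/Mid, Stay/e/H/Lo. Columns: tC, tM, tL, qC, qM, qL.
{In/c/T/Hi, In/c/H/Hi} → row (-3,0) (-3,0) (-3,0) (-3,0) (-3,0) (-3,0)
{In/c/T/Mid, In/c/H/Mid} → row (-3,1) (0,-3) (-2,-3) (-3,1) (0,-3) (-2,-3)
{In/c/T/Lo, In/c/H/Lo} → row (4,0) (4,0) (4,0) (0,0) (0,0) (0,0)
{In/e/T/Hi, In/e/T/Mid, In/e/T/Lo, In/e/H/Hi, In/e/H/Mid, In/e/H/Lo} → row (4,2) (4,2) (4,2) (4,2) (4,2) (4,2)
{Stay/c/T/Hi, Stay/c/T/Mid, Stay/c/T/Lo, Stay/e/T/Hi, Stay/e/T/Mid, Stay/e/T/Lo} → row (5,3) (5,3) (5,3) (5,3) (5,3) (5,3)
{Stay/c/H/Hi, Stay/c/H/Mid, Stay/c/H/Lo, Stay/e/H/Hi, Stay/e/H/Mid, Stay/e/H/Lo} → row (1,3) (1,3) (1,3) (-3,5) (-3,5) (-3,5)
That's 6 distinct rows out of 24 strategies.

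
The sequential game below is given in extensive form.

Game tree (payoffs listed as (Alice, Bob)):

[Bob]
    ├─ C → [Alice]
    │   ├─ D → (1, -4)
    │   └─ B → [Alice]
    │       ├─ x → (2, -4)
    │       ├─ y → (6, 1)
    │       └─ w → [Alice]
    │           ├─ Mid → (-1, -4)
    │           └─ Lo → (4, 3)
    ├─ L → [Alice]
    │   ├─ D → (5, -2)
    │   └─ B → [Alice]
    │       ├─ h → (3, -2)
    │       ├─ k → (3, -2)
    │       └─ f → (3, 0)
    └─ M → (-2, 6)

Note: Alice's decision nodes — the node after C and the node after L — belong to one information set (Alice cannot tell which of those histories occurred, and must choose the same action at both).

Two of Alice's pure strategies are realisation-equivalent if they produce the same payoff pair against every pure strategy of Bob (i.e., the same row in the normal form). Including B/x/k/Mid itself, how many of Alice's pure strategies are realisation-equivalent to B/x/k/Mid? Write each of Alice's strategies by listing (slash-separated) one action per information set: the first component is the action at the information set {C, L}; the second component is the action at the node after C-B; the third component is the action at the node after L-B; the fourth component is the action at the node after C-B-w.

4

Row for B/x/k/Mid (columns C, L, M): (2,-4) (3,-2) (-2,6).
Under B/x/k/Mid, Alice's choice at the node after C-B-w can never be reached regardless of what Bob does, so varying those choices leaves every outcome unchanged.
Holding the reachable choices fixed and varying the unreachable one freely already gives 2 equivalent strategies.
Checking the remaining rows, B/x/h/Mid, B/x/h/Lo also happen to give the same payoffs in every column, bringing the total to 4: B/x/h/Mid, B/x/h/Lo, B/x/k/Mid, B/x/k/Lo.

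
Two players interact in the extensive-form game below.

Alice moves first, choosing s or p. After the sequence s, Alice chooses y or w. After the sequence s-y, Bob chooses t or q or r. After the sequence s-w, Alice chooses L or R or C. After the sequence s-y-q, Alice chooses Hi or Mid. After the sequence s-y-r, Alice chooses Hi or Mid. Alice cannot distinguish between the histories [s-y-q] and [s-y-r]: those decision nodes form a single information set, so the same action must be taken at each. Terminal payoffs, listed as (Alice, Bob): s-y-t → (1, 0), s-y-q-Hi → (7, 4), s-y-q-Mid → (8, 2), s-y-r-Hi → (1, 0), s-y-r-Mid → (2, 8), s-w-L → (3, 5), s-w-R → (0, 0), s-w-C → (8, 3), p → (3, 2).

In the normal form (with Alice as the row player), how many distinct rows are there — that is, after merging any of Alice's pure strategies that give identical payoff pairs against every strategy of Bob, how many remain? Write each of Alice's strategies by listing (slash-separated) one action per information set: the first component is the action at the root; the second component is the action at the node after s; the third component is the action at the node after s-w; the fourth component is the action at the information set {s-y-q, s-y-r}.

Alice has 24 pure strategies: s/y/L/Hi, s/y/L/Mid, s/y/R/Hi, s/y/R/Mid, s/y/C/Hi, s/y/C/Mid, s/w/L/Hi, s/w/L/Mid, s/w/R/Hi, s/w/R/Mid, s/w/C/Hi, s/w/C/Mid, p/y/L/Hi, p/y/L/Mid, p/y/R/Hi, p/y/R/Mid, p/y/C/Hi, p/y/C/Mid, p/w/L/Hi, p/w/L/Mid, p/w/R/Hi, p/w/R/Mid, p/w/C/Hi, p/w/C/Mid. Columns: t, q, r.
{s/y/L/Hi, s/y/R/Hi, s/y/C/Hi} → row (1,0) (7,4) (1,0)
{s/y/L/Mid, s/y/R/Mid, s/y/C/Mid} → row (1,0) (8,2) (2,8)
{s/w/L/Hi, s/w/L/Mid} → row (3,5) (3,5) (3,5)
{s/w/R/Hi, s/w/R/Mid} → row (0,0) (0,0) (0,0)
{s/w/C/Hi, s/w/C/Mid} → row (8,3) (8,3) (8,3)
{p/y/L/Hi, p/y/L/Mid, p/y/R/Hi, p/y/R/Mid, p/y/C/Hi, p/y/C/Mid, p/w/L/Hi, p/w/L/Mid, p/w/R/Hi, p/w/R/Mid, p/w/C/Hi, p/w/C/Mid} → row (3,2) (3,2) (3,2)
That's 6 distinct rows out of 24 strategies.

6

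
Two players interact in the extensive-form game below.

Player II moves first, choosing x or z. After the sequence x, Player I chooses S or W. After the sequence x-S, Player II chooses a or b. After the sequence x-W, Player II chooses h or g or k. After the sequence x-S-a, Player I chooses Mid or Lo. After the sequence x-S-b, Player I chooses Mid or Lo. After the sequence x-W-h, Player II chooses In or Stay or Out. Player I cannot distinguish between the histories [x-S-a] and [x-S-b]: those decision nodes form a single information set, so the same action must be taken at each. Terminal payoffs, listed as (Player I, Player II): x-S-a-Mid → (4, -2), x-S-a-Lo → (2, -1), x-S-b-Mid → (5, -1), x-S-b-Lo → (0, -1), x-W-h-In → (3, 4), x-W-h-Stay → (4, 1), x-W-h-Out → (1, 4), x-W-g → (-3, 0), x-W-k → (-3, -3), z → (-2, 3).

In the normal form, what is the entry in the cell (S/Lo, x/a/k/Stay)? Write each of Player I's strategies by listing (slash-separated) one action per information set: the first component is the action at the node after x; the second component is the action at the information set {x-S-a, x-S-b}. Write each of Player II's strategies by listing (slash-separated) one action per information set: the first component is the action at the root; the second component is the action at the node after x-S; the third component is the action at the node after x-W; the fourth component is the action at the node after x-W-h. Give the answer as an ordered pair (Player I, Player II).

(2, -1)

Trace the play path from the root:
  Player II plays x
  Player I plays S at [x]
  Player II plays a at [x-S]
  Player I plays Lo at [x-S-a]
→ terminal payoff (2, -1).
(Player II's choice at the node after x-W is never reached on this path, so it doesn't affect the outcome.)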